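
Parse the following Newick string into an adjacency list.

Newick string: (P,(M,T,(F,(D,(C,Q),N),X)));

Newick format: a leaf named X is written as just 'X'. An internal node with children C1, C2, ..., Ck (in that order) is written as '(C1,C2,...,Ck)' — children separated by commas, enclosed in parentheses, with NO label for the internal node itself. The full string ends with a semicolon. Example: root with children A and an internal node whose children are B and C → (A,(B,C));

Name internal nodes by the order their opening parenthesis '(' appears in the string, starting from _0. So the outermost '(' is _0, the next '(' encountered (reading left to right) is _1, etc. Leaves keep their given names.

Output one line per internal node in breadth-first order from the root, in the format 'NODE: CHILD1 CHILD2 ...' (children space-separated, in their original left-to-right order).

Answer: _0: P _1
_1: M T _2
_2: F _3 X
_3: D _4 N
_4: C Q

Derivation:
Input: (P,(M,T,(F,(D,(C,Q),N),X)));
Scanning left-to-right, naming '(' by encounter order:
  pos 0: '(' -> open internal node _0 (depth 1)
  pos 3: '(' -> open internal node _1 (depth 2)
  pos 8: '(' -> open internal node _2 (depth 3)
  pos 11: '(' -> open internal node _3 (depth 4)
  pos 14: '(' -> open internal node _4 (depth 5)
  pos 18: ')' -> close internal node _4 (now at depth 4)
  pos 21: ')' -> close internal node _3 (now at depth 3)
  pos 24: ')' -> close internal node _2 (now at depth 2)
  pos 25: ')' -> close internal node _1 (now at depth 1)
  pos 26: ')' -> close internal node _0 (now at depth 0)
Total internal nodes: 5
BFS adjacency from root:
  _0: P _1
  _1: M T _2
  _2: F _3 X
  _3: D _4 N
  _4: C Q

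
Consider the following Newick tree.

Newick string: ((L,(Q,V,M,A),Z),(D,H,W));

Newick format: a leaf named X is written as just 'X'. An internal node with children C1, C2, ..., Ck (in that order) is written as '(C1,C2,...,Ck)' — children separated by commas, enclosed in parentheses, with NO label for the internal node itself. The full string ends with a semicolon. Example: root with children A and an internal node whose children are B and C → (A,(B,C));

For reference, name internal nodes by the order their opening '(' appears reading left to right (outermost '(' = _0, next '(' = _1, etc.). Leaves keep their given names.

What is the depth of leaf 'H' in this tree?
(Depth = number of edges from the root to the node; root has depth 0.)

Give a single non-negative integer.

Answer: 2

Derivation:
Newick: ((L,(Q,V,M,A),Z),(D,H,W));
Naming internals by '(' encounter order: outermost '(' = _0, next = _1, ...
Query node: H
Path from root: _0 -> _3 -> H
Depth of H: 2 (number of edges from root)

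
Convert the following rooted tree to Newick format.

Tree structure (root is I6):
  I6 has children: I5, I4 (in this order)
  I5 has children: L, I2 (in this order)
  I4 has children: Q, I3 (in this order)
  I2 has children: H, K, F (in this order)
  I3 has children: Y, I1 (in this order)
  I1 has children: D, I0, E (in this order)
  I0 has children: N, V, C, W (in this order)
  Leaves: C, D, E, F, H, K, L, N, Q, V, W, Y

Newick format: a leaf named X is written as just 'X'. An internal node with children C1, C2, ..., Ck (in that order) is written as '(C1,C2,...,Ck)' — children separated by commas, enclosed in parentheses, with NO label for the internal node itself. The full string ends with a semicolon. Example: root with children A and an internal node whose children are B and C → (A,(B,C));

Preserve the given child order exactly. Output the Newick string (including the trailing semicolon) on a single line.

internal I6 with children ['I5', 'I4']
  internal I5 with children ['L', 'I2']
    leaf 'L' → 'L'
    internal I2 with children ['H', 'K', 'F']
      leaf 'H' → 'H'
      leaf 'K' → 'K'
      leaf 'F' → 'F'
    → '(H,K,F)'
  → '(L,(H,K,F))'
  internal I4 with children ['Q', 'I3']
    leaf 'Q' → 'Q'
    internal I3 with children ['Y', 'I1']
      leaf 'Y' → 'Y'
      internal I1 with children ['D', 'I0', 'E']
        leaf 'D' → 'D'
        internal I0 with children ['N', 'V', 'C', 'W']
          leaf 'N' → 'N'
          leaf 'V' → 'V'
          leaf 'C' → 'C'
          leaf 'W' → 'W'
        → '(N,V,C,W)'
        leaf 'E' → 'E'
      → '(D,(N,V,C,W),E)'
    → '(Y,(D,(N,V,C,W),E))'
  → '(Q,(Y,(D,(N,V,C,W),E)))'
→ '((L,(H,K,F)),(Q,(Y,(D,(N,V,C,W),E))))'
Final: ((L,(H,K,F)),(Q,(Y,(D,(N,V,C,W),E))));

Answer: ((L,(H,K,F)),(Q,(Y,(D,(N,V,C,W),E))));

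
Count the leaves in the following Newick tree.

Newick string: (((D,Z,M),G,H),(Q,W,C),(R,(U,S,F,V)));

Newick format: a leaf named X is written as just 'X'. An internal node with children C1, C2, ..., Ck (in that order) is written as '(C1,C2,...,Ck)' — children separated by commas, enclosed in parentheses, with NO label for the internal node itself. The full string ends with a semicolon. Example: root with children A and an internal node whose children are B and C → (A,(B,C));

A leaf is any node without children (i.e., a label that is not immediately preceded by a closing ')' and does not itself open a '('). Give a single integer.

Newick: (((D,Z,M),G,H),(Q,W,C),(R,(U,S,F,V)));
Scan left-to-right; a leaf is any maximal label run not followed by '(':
  pos 3: leaf 'D' → count = 1
  pos 5: leaf 'Z' → count = 2
  pos 7: leaf 'M' → count = 3
  pos 10: leaf 'G' → count = 4
  pos 12: leaf 'H' → count = 5
  pos 16: leaf 'Q' → count = 6
  pos 18: leaf 'W' → count = 7
  pos 20: leaf 'C' → count = 8
  pos 24: leaf 'R' → count = 9
  pos 27: leaf 'U' → count = 10
  pos 29: leaf 'S' → count = 11
  pos 31: leaf 'F' → count = 12
  pos 33: leaf 'V' → count = 13
Total leaves: 13

Answer: 13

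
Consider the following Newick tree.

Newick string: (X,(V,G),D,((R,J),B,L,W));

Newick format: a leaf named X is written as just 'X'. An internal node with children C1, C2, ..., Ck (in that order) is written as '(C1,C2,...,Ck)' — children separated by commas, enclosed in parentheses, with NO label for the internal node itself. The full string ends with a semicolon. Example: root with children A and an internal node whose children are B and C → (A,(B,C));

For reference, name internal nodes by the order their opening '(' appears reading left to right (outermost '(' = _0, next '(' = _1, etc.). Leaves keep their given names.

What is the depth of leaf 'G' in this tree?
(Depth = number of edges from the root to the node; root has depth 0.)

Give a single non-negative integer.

Answer: 2

Derivation:
Newick: (X,(V,G),D,((R,J),B,L,W));
Naming internals by '(' encounter order: outermost '(' = _0, next = _1, ...
Query node: G
Path from root: _0 -> _1 -> G
Depth of G: 2 (number of edges from root)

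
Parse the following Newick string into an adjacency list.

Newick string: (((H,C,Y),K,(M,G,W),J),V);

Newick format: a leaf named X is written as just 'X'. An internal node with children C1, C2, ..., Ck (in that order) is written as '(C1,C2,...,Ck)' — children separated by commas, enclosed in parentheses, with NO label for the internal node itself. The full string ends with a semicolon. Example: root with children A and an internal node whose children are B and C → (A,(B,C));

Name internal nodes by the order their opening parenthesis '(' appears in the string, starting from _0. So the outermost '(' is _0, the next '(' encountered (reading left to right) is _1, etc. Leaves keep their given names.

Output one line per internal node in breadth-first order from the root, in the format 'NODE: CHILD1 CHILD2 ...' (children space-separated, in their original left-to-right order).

Answer: _0: _1 V
_1: _2 K _3 J
_2: H C Y
_3: M G W

Derivation:
Input: (((H,C,Y),K,(M,G,W),J),V);
Scanning left-to-right, naming '(' by encounter order:
  pos 0: '(' -> open internal node _0 (depth 1)
  pos 1: '(' -> open internal node _1 (depth 2)
  pos 2: '(' -> open internal node _2 (depth 3)
  pos 8: ')' -> close internal node _2 (now at depth 2)
  pos 12: '(' -> open internal node _3 (depth 3)
  pos 18: ')' -> close internal node _3 (now at depth 2)
  pos 21: ')' -> close internal node _1 (now at depth 1)
  pos 24: ')' -> close internal node _0 (now at depth 0)
Total internal nodes: 4
BFS adjacency from root:
  _0: _1 V
  _1: _2 K _3 J
  _2: H C Y
  _3: M G W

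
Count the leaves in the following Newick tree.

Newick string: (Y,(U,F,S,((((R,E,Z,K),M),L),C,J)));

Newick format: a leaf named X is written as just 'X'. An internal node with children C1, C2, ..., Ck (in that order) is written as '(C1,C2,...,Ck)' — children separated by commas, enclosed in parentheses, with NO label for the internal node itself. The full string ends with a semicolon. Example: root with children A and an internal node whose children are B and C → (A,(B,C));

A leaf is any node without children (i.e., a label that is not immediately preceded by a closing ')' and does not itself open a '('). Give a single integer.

Answer: 12

Derivation:
Newick: (Y,(U,F,S,((((R,E,Z,K),M),L),C,J)));
Scan left-to-right; a leaf is any maximal label run not followed by '(':
  pos 1: leaf 'Y' → count = 1
  pos 4: leaf 'U' → count = 2
  pos 6: leaf 'F' → count = 3
  pos 8: leaf 'S' → count = 4
  pos 14: leaf 'R' → count = 5
  pos 16: leaf 'E' → count = 6
  pos 18: leaf 'Z' → count = 7
  pos 20: leaf 'K' → count = 8
  pos 23: leaf 'M' → count = 9
  pos 26: leaf 'L' → count = 10
  pos 29: leaf 'C' → count = 11
  pos 31: leaf 'J' → count = 12
Total leaves: 12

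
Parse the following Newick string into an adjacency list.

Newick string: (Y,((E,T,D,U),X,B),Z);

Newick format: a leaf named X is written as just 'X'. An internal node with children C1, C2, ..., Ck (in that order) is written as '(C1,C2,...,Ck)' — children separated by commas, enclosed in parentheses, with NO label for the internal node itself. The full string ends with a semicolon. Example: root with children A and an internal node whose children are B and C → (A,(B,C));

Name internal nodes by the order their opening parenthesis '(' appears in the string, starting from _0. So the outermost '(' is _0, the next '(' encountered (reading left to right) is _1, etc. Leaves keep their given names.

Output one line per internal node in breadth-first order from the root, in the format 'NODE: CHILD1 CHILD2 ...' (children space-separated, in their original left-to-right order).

Input: (Y,((E,T,D,U),X,B),Z);
Scanning left-to-right, naming '(' by encounter order:
  pos 0: '(' -> open internal node _0 (depth 1)
  pos 3: '(' -> open internal node _1 (depth 2)
  pos 4: '(' -> open internal node _2 (depth 3)
  pos 12: ')' -> close internal node _2 (now at depth 2)
  pos 17: ')' -> close internal node _1 (now at depth 1)
  pos 20: ')' -> close internal node _0 (now at depth 0)
Total internal nodes: 3
BFS adjacency from root:
  _0: Y _1 Z
  _1: _2 X B
  _2: E T D U

Answer: _0: Y _1 Z
_1: _2 X B
_2: E T D U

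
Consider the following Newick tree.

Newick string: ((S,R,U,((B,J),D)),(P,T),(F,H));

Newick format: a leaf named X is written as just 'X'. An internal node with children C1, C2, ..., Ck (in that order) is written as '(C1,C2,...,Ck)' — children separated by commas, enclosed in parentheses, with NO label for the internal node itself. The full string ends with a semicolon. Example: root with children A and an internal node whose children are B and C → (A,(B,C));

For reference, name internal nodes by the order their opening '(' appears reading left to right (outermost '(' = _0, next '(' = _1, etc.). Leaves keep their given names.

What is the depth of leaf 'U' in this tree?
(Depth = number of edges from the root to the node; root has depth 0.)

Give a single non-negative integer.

Answer: 2

Derivation:
Newick: ((S,R,U,((B,J),D)),(P,T),(F,H));
Naming internals by '(' encounter order: outermost '(' = _0, next = _1, ...
Query node: U
Path from root: _0 -> _1 -> U
Depth of U: 2 (number of edges from root)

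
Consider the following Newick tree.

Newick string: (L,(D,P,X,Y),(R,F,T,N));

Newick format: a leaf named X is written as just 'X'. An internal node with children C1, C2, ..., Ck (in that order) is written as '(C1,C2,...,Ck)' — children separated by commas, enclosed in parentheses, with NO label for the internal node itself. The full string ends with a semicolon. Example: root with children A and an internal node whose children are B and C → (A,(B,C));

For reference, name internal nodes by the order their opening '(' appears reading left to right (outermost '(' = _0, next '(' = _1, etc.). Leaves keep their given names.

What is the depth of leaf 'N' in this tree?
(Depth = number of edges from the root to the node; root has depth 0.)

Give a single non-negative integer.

Answer: 2

Derivation:
Newick: (L,(D,P,X,Y),(R,F,T,N));
Naming internals by '(' encounter order: outermost '(' = _0, next = _1, ...
Query node: N
Path from root: _0 -> _2 -> N
Depth of N: 2 (number of edges from root)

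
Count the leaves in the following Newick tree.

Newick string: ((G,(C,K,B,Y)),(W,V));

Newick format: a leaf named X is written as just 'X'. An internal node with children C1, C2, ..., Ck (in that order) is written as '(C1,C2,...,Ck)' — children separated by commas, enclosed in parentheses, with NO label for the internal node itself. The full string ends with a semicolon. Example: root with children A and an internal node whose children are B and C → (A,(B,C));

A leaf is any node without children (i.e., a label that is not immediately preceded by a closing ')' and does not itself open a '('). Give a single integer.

Newick: ((G,(C,K,B,Y)),(W,V));
Scan left-to-right; a leaf is any maximal label run not followed by '(':
  pos 2: leaf 'G' → count = 1
  pos 5: leaf 'C' → count = 2
  pos 7: leaf 'K' → count = 3
  pos 9: leaf 'B' → count = 4
  pos 11: leaf 'Y' → count = 5
  pos 16: leaf 'W' → count = 6
  pos 18: leaf 'V' → count = 7
Total leaves: 7

Answer: 7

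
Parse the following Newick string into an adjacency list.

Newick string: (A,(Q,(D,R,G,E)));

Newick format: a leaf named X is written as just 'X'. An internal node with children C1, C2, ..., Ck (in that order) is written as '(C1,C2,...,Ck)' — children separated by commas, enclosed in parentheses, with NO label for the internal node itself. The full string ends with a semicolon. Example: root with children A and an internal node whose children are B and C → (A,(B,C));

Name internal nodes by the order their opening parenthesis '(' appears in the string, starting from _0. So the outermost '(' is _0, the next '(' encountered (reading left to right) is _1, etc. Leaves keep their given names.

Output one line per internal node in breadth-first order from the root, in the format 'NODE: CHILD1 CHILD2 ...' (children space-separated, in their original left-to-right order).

Input: (A,(Q,(D,R,G,E)));
Scanning left-to-right, naming '(' by encounter order:
  pos 0: '(' -> open internal node _0 (depth 1)
  pos 3: '(' -> open internal node _1 (depth 2)
  pos 6: '(' -> open internal node _2 (depth 3)
  pos 14: ')' -> close internal node _2 (now at depth 2)
  pos 15: ')' -> close internal node _1 (now at depth 1)
  pos 16: ')' -> close internal node _0 (now at depth 0)
Total internal nodes: 3
BFS adjacency from root:
  _0: A _1
  _1: Q _2
  _2: D R G E

Answer: _0: A _1
_1: Q _2
_2: D R G E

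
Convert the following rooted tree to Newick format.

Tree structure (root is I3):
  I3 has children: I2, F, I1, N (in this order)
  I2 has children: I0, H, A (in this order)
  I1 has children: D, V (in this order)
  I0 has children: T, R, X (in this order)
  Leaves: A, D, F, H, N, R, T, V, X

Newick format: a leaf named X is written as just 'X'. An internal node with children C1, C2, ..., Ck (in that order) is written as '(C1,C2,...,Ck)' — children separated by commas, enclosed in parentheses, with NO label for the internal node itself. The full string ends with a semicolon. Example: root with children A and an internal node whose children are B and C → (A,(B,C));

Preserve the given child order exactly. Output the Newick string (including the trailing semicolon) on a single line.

internal I3 with children ['I2', 'F', 'I1', 'N']
  internal I2 with children ['I0', 'H', 'A']
    internal I0 with children ['T', 'R', 'X']
      leaf 'T' → 'T'
      leaf 'R' → 'R'
      leaf 'X' → 'X'
    → '(T,R,X)'
    leaf 'H' → 'H'
    leaf 'A' → 'A'
  → '((T,R,X),H,A)'
  leaf 'F' → 'F'
  internal I1 with children ['D', 'V']
    leaf 'D' → 'D'
    leaf 'V' → 'V'
  → '(D,V)'
  leaf 'N' → 'N'
→ '(((T,R,X),H,A),F,(D,V),N)'
Final: (((T,R,X),H,A),F,(D,V),N);

Answer: (((T,R,X),H,A),F,(D,V),N);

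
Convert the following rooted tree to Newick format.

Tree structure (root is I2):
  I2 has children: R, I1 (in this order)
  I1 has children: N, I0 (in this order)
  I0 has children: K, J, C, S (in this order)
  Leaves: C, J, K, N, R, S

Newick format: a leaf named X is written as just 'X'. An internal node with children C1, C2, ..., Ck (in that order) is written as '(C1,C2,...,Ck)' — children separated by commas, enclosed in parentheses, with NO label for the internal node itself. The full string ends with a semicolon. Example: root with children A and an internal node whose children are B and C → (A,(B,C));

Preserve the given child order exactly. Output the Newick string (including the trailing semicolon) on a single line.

internal I2 with children ['R', 'I1']
  leaf 'R' → 'R'
  internal I1 with children ['N', 'I0']
    leaf 'N' → 'N'
    internal I0 with children ['K', 'J', 'C', 'S']
      leaf 'K' → 'K'
      leaf 'J' → 'J'
      leaf 'C' → 'C'
      leaf 'S' → 'S'
    → '(K,J,C,S)'
  → '(N,(K,J,C,S))'
→ '(R,(N,(K,J,C,S)))'
Final: (R,(N,(K,J,C,S)));

Answer: (R,(N,(K,J,C,S)));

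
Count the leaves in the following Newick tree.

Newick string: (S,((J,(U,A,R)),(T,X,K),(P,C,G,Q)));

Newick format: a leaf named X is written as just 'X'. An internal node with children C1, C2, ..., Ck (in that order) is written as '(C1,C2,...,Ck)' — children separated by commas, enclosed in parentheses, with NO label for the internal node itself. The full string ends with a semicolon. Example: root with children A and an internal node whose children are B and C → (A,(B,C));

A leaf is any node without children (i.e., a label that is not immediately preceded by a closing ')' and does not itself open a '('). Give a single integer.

Newick: (S,((J,(U,A,R)),(T,X,K),(P,C,G,Q)));
Scan left-to-right; a leaf is any maximal label run not followed by '(':
  pos 1: leaf 'S' → count = 1
  pos 5: leaf 'J' → count = 2
  pos 8: leaf 'U' → count = 3
  pos 10: leaf 'A' → count = 4
  pos 12: leaf 'R' → count = 5
  pos 17: leaf 'T' → count = 6
  pos 19: leaf 'X' → count = 7
  pos 21: leaf 'K' → count = 8
  pos 25: leaf 'P' → count = 9
  pos 27: leaf 'C' → count = 10
  pos 29: leaf 'G' → count = 11
  pos 31: leaf 'Q' → count = 12
Total leaves: 12

Answer: 12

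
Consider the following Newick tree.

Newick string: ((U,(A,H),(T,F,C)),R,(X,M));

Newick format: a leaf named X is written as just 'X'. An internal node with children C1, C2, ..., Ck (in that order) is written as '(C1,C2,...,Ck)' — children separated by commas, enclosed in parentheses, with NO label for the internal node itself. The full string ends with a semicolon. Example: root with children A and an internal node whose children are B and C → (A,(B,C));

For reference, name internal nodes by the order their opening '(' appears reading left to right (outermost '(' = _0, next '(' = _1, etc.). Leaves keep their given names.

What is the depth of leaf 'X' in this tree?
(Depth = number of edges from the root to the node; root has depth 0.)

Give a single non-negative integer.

Answer: 2

Derivation:
Newick: ((U,(A,H),(T,F,C)),R,(X,M));
Naming internals by '(' encounter order: outermost '(' = _0, next = _1, ...
Query node: X
Path from root: _0 -> _4 -> X
Depth of X: 2 (number of edges from root)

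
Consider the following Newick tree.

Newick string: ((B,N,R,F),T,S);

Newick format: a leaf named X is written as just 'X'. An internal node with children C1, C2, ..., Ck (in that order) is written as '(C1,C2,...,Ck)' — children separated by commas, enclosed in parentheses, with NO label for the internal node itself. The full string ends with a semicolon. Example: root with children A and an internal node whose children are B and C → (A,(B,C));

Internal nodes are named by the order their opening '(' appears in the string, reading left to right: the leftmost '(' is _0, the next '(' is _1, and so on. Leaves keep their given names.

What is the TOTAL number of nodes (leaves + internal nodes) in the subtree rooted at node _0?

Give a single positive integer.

Newick: ((B,N,R,F),T,S);
Locate _0: it is the '(' at position 0 (the 1st '(' reading left to right).
Query: subtree rooted at _0
_0: subtree_size = 1 + 7
  _1: subtree_size = 1 + 4
    B: subtree_size = 1 + 0
    N: subtree_size = 1 + 0
    R: subtree_size = 1 + 0
    F: subtree_size = 1 + 0
  T: subtree_size = 1 + 0
  S: subtree_size = 1 + 0
Total subtree size of _0: 8

Answer: 8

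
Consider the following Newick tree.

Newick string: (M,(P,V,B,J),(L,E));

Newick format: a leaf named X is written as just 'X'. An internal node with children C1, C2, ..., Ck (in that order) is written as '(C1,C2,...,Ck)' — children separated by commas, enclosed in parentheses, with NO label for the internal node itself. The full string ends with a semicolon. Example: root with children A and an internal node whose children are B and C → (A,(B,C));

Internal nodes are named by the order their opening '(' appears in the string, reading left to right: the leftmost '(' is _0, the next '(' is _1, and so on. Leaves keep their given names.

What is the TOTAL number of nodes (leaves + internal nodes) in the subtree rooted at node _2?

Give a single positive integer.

Newick: (M,(P,V,B,J),(L,E));
Locate _2: it is the '(' at position 13 (the 3rd '(' reading left to right).
Query: subtree rooted at _2
_2: subtree_size = 1 + 2
  L: subtree_size = 1 + 0
  E: subtree_size = 1 + 0
Total subtree size of _2: 3

Answer: 3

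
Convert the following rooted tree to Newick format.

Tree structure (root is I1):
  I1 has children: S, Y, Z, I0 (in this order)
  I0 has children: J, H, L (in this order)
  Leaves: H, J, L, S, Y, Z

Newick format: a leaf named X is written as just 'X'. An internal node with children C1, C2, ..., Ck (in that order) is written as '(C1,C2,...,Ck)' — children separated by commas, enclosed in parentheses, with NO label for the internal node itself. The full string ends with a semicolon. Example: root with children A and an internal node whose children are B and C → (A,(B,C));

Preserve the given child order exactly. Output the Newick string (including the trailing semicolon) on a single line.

Answer: (S,Y,Z,(J,H,L));

Derivation:
internal I1 with children ['S', 'Y', 'Z', 'I0']
  leaf 'S' → 'S'
  leaf 'Y' → 'Y'
  leaf 'Z' → 'Z'
  internal I0 with children ['J', 'H', 'L']
    leaf 'J' → 'J'
    leaf 'H' → 'H'
    leaf 'L' → 'L'
  → '(J,H,L)'
→ '(S,Y,Z,(J,H,L))'
Final: (S,Y,Z,(J,H,L));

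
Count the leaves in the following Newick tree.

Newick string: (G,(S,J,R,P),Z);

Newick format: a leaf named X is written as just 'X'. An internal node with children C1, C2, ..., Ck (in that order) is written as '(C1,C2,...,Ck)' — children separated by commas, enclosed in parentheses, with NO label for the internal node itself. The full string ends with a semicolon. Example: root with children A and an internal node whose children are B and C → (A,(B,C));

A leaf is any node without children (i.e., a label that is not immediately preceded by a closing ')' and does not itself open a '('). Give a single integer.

Newick: (G,(S,J,R,P),Z);
Scan left-to-right; a leaf is any maximal label run not followed by '(':
  pos 1: leaf 'G' → count = 1
  pos 4: leaf 'S' → count = 2
  pos 6: leaf 'J' → count = 3
  pos 8: leaf 'R' → count = 4
  pos 10: leaf 'P' → count = 5
  pos 13: leaf 'Z' → count = 6
Total leaves: 6

Answer: 6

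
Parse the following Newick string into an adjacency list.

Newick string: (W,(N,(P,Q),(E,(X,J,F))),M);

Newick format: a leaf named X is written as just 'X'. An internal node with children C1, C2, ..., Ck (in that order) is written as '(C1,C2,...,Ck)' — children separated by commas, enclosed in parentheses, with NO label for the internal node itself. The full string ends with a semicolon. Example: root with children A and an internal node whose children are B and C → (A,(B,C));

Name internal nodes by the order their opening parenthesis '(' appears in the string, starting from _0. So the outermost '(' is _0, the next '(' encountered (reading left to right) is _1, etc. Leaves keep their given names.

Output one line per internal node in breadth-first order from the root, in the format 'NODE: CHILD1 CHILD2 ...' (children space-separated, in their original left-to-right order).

Input: (W,(N,(P,Q),(E,(X,J,F))),M);
Scanning left-to-right, naming '(' by encounter order:
  pos 0: '(' -> open internal node _0 (depth 1)
  pos 3: '(' -> open internal node _1 (depth 2)
  pos 6: '(' -> open internal node _2 (depth 3)
  pos 10: ')' -> close internal node _2 (now at depth 2)
  pos 12: '(' -> open internal node _3 (depth 3)
  pos 15: '(' -> open internal node _4 (depth 4)
  pos 21: ')' -> close internal node _4 (now at depth 3)
  pos 22: ')' -> close internal node _3 (now at depth 2)
  pos 23: ')' -> close internal node _1 (now at depth 1)
  pos 26: ')' -> close internal node _0 (now at depth 0)
Total internal nodes: 5
BFS adjacency from root:
  _0: W _1 M
  _1: N _2 _3
  _2: P Q
  _3: E _4
  _4: X J F

Answer: _0: W _1 M
_1: N _2 _3
_2: P Q
_3: E _4
_4: X J F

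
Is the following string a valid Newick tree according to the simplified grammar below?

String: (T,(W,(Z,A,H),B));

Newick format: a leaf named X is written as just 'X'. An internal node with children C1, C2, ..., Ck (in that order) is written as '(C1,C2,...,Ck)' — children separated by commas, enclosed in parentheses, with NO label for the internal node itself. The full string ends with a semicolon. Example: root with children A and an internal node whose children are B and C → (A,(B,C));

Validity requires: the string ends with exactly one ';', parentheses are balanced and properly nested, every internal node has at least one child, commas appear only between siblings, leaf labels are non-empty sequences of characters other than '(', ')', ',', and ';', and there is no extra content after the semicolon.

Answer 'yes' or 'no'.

Input: (T,(W,(Z,A,H),B));
Paren balance: 3 '(' vs 3 ')' OK
Ends with single ';': True
Full parse: OK
Valid: True

Answer: yes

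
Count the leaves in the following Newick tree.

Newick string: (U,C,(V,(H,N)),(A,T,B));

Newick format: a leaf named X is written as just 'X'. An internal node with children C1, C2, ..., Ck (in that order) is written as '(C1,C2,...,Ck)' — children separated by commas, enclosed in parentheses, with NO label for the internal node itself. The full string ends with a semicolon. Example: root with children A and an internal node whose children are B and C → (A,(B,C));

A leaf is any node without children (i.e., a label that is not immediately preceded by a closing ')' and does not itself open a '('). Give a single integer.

Answer: 8

Derivation:
Newick: (U,C,(V,(H,N)),(A,T,B));
Scan left-to-right; a leaf is any maximal label run not followed by '(':
  pos 1: leaf 'U' → count = 1
  pos 3: leaf 'C' → count = 2
  pos 6: leaf 'V' → count = 3
  pos 9: leaf 'H' → count = 4
  pos 11: leaf 'N' → count = 5
  pos 16: leaf 'A' → count = 6
  pos 18: leaf 'T' → count = 7
  pos 20: leaf 'B' → count = 8
Total leaves: 8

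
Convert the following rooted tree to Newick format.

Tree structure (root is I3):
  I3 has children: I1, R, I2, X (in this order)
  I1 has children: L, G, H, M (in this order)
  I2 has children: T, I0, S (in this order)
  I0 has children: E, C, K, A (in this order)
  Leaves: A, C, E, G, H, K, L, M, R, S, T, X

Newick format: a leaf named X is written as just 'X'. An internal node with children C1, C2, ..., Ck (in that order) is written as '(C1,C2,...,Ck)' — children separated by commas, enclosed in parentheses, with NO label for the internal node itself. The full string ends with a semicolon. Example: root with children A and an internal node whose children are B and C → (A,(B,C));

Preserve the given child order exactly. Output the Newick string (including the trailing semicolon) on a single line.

Answer: ((L,G,H,M),R,(T,(E,C,K,A),S),X);

Derivation:
internal I3 with children ['I1', 'R', 'I2', 'X']
  internal I1 with children ['L', 'G', 'H', 'M']
    leaf 'L' → 'L'
    leaf 'G' → 'G'
    leaf 'H' → 'H'
    leaf 'M' → 'M'
  → '(L,G,H,M)'
  leaf 'R' → 'R'
  internal I2 with children ['T', 'I0', 'S']
    leaf 'T' → 'T'
    internal I0 with children ['E', 'C', 'K', 'A']
      leaf 'E' → 'E'
      leaf 'C' → 'C'
      leaf 'K' → 'K'
      leaf 'A' → 'A'
    → '(E,C,K,A)'
    leaf 'S' → 'S'
  → '(T,(E,C,K,A),S)'
  leaf 'X' → 'X'
→ '((L,G,H,M),R,(T,(E,C,K,A),S),X)'
Final: ((L,G,H,M),R,(T,(E,C,K,A),S),X);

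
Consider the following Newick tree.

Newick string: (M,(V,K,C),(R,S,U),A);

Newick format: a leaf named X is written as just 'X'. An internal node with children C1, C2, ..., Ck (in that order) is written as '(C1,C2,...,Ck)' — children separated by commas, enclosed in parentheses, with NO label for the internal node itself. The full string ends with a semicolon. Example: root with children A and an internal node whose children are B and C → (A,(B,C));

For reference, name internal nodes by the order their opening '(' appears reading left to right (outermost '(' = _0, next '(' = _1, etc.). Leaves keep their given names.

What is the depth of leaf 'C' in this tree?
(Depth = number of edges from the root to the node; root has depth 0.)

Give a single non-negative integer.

Newick: (M,(V,K,C),(R,S,U),A);
Naming internals by '(' encounter order: outermost '(' = _0, next = _1, ...
Query node: C
Path from root: _0 -> _1 -> C
Depth of C: 2 (number of edges from root)

Answer: 2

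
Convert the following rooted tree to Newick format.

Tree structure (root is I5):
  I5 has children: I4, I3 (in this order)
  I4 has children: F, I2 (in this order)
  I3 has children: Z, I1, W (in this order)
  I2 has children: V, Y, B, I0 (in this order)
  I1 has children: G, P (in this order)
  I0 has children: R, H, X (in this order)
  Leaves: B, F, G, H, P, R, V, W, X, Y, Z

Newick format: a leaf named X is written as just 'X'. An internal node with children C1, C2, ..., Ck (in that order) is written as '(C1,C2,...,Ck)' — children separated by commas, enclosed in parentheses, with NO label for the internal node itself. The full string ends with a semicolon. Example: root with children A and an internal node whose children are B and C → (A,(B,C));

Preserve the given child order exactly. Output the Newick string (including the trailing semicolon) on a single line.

internal I5 with children ['I4', 'I3']
  internal I4 with children ['F', 'I2']
    leaf 'F' → 'F'
    internal I2 with children ['V', 'Y', 'B', 'I0']
      leaf 'V' → 'V'
      leaf 'Y' → 'Y'
      leaf 'B' → 'B'
      internal I0 with children ['R', 'H', 'X']
        leaf 'R' → 'R'
        leaf 'H' → 'H'
        leaf 'X' → 'X'
      → '(R,H,X)'
    → '(V,Y,B,(R,H,X))'
  → '(F,(V,Y,B,(R,H,X)))'
  internal I3 with children ['Z', 'I1', 'W']
    leaf 'Z' → 'Z'
    internal I1 with children ['G', 'P']
      leaf 'G' → 'G'
      leaf 'P' → 'P'
    → '(G,P)'
    leaf 'W' → 'W'
  → '(Z,(G,P),W)'
→ '((F,(V,Y,B,(R,H,X))),(Z,(G,P),W))'
Final: ((F,(V,Y,B,(R,H,X))),(Z,(G,P),W));

Answer: ((F,(V,Y,B,(R,H,X))),(Z,(G,P),W));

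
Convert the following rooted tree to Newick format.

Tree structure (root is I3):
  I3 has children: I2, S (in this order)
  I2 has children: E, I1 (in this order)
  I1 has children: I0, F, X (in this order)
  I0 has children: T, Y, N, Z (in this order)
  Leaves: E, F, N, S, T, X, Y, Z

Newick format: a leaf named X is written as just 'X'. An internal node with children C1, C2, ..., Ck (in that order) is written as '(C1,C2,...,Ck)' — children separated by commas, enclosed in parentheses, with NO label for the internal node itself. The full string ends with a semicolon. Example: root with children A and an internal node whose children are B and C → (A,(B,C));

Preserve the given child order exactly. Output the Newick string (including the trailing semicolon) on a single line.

internal I3 with children ['I2', 'S']
  internal I2 with children ['E', 'I1']
    leaf 'E' → 'E'
    internal I1 with children ['I0', 'F', 'X']
      internal I0 with children ['T', 'Y', 'N', 'Z']
        leaf 'T' → 'T'
        leaf 'Y' → 'Y'
        leaf 'N' → 'N'
        leaf 'Z' → 'Z'
      → '(T,Y,N,Z)'
      leaf 'F' → 'F'
      leaf 'X' → 'X'
    → '((T,Y,N,Z),F,X)'
  → '(E,((T,Y,N,Z),F,X))'
  leaf 'S' → 'S'
→ '((E,((T,Y,N,Z),F,X)),S)'
Final: ((E,((T,Y,N,Z),F,X)),S);

Answer: ((E,((T,Y,N,Z),F,X)),S);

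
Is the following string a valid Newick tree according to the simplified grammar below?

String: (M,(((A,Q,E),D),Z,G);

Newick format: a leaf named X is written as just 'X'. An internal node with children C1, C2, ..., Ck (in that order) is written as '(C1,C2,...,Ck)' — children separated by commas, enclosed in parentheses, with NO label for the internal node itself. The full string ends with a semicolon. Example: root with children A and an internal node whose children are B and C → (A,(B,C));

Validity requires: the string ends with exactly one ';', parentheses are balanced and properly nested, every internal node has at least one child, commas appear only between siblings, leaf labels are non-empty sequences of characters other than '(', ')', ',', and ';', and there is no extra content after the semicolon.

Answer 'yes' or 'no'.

Input: (M,(((A,Q,E),D),Z,G);
Paren balance: 4 '(' vs 3 ')' MISMATCH
Ends with single ';': True
Full parse: FAILS (expected , or ) at pos 20)
Valid: False

Answer: no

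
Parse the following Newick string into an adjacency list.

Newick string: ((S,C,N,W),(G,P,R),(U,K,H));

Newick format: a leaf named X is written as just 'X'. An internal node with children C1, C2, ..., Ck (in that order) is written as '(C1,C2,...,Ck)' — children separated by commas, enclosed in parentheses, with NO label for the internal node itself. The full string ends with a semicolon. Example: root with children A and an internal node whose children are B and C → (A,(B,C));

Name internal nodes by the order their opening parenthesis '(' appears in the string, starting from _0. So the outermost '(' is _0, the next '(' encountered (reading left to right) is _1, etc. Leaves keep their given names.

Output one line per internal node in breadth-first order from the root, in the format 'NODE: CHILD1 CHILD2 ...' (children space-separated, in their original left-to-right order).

Input: ((S,C,N,W),(G,P,R),(U,K,H));
Scanning left-to-right, naming '(' by encounter order:
  pos 0: '(' -> open internal node _0 (depth 1)
  pos 1: '(' -> open internal node _1 (depth 2)
  pos 9: ')' -> close internal node _1 (now at depth 1)
  pos 11: '(' -> open internal node _2 (depth 2)
  pos 17: ')' -> close internal node _2 (now at depth 1)
  pos 19: '(' -> open internal node _3 (depth 2)
  pos 25: ')' -> close internal node _3 (now at depth 1)
  pos 26: ')' -> close internal node _0 (now at depth 0)
Total internal nodes: 4
BFS adjacency from root:
  _0: _1 _2 _3
  _1: S C N W
  _2: G P R
  _3: U K H

Answer: _0: _1 _2 _3
_1: S C N W
_2: G P R
_3: U K H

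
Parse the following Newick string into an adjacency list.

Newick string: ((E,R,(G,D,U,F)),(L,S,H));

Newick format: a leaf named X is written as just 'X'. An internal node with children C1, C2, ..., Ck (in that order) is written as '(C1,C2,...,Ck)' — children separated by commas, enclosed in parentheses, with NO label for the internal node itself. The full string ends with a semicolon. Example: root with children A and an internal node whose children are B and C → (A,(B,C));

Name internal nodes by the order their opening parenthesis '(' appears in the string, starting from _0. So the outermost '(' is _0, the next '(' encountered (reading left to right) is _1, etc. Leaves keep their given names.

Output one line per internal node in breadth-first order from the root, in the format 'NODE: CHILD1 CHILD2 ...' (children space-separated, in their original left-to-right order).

Answer: _0: _1 _3
_1: E R _2
_3: L S H
_2: G D U F

Derivation:
Input: ((E,R,(G,D,U,F)),(L,S,H));
Scanning left-to-right, naming '(' by encounter order:
  pos 0: '(' -> open internal node _0 (depth 1)
  pos 1: '(' -> open internal node _1 (depth 2)
  pos 6: '(' -> open internal node _2 (depth 3)
  pos 14: ')' -> close internal node _2 (now at depth 2)
  pos 15: ')' -> close internal node _1 (now at depth 1)
  pos 17: '(' -> open internal node _3 (depth 2)
  pos 23: ')' -> close internal node _3 (now at depth 1)
  pos 24: ')' -> close internal node _0 (now at depth 0)
Total internal nodes: 4
BFS adjacency from root:
  _0: _1 _3
  _1: E R _2
  _3: L S H
  _2: G D U F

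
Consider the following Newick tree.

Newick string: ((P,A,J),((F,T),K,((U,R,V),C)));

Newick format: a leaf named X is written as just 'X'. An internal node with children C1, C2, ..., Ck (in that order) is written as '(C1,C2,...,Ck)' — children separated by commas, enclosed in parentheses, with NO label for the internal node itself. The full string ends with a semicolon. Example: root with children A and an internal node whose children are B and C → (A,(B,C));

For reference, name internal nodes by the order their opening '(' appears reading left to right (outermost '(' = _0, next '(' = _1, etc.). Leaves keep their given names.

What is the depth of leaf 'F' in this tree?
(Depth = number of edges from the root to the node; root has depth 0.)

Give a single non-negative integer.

Answer: 3

Derivation:
Newick: ((P,A,J),((F,T),K,((U,R,V),C)));
Naming internals by '(' encounter order: outermost '(' = _0, next = _1, ...
Query node: F
Path from root: _0 -> _2 -> _3 -> F
Depth of F: 3 (number of edges from root)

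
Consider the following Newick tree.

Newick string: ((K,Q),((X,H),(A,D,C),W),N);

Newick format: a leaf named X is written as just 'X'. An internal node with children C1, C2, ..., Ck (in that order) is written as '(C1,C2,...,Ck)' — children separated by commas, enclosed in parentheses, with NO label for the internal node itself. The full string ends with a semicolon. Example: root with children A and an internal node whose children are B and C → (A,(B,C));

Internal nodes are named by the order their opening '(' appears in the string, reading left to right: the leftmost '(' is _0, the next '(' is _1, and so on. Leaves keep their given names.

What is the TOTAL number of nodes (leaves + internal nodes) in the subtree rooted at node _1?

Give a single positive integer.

Newick: ((K,Q),((X,H),(A,D,C),W),N);
Locate _1: it is the '(' at position 1 (the 2nd '(' reading left to right).
Query: subtree rooted at _1
_1: subtree_size = 1 + 2
  K: subtree_size = 1 + 0
  Q: subtree_size = 1 + 0
Total subtree size of _1: 3

Answer: 3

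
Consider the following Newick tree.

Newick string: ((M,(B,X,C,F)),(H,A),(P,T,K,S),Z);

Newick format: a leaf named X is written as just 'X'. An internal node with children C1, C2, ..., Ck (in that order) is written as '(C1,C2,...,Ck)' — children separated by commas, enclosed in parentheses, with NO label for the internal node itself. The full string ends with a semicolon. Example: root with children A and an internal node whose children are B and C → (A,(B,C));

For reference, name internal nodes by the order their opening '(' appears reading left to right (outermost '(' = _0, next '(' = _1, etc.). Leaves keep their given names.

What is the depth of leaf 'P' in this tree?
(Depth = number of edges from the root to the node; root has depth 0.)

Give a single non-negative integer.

Newick: ((M,(B,X,C,F)),(H,A),(P,T,K,S),Z);
Naming internals by '(' encounter order: outermost '(' = _0, next = _1, ...
Query node: P
Path from root: _0 -> _4 -> P
Depth of P: 2 (number of edges from root)

Answer: 2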